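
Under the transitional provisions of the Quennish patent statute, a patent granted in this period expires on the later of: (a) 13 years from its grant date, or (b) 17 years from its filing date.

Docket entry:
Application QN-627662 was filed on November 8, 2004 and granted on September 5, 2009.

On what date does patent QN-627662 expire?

(a) grant + 13 years → 5 September 2022.
(b) filing + 17 years → 8 November 2021.
Later of the two: 5 September 2022.

2022-09-05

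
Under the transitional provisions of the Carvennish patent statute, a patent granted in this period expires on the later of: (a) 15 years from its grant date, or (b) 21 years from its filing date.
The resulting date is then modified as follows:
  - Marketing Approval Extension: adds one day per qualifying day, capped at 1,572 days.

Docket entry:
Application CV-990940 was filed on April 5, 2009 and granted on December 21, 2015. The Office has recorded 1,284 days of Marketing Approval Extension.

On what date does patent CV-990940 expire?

June 27, 2034

(a) grant + 15 years → 21 December 2030.
(b) filing + 21 years → 5 April 2030.
Later of the two: 21 December 2030.
Marketing Approval Extension: 1284 days (within the 1572-day cap) → +1284 days → 27 June 2034.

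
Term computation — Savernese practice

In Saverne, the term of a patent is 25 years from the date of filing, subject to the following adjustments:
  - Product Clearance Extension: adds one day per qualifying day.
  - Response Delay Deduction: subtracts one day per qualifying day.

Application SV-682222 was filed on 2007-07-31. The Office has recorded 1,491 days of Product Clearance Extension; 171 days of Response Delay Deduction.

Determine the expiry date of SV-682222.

March 12, 2036

Base term: filing date + 25 years → 31 July 2032.
Product Clearance Extension: +1491 days → 30 August 2036.
Response Delay Deduction: −171 days → 12 March 2036.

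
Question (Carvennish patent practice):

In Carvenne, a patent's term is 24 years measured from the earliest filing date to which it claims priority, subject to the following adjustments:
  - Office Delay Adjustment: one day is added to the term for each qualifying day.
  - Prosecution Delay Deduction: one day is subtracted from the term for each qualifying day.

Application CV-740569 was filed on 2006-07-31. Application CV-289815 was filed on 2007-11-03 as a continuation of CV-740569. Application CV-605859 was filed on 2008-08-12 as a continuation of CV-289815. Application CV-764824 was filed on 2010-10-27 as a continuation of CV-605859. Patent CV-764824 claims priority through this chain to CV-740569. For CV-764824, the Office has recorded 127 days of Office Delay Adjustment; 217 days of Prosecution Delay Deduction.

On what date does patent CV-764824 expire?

Earliest priority filing: 31 July 2006.
Base term: 31 July 2006 + 24 years → 31 July 2030.
Office Delay Adjustment: +127 days → 5 December 2030.
Prosecution Delay Deduction: −217 days → 2 May 2030.

May 2, 2030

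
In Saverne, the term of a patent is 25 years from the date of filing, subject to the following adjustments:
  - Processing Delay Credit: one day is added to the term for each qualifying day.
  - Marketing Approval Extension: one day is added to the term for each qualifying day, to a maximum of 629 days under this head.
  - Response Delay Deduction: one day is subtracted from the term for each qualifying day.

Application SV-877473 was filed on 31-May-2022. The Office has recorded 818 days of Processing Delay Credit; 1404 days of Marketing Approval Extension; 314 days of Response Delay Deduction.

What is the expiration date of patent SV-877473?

Base term: filing date + 25 years → 31 May 2047.
Processing Delay Credit: +818 days → 26 August 2049.
Marketing Approval Extension: 1404 days claimed exceeds the 629-day cap, so +629 days → 17 May 2051.
Response Delay Deduction: −314 days → 7 July 2050.

2050-07-07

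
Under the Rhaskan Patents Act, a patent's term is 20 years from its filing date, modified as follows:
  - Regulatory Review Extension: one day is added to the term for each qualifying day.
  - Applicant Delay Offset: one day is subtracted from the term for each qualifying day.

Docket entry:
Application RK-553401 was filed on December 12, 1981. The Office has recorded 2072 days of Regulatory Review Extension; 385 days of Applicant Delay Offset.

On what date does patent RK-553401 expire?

Base term: filing date + 20 years → 12 December 2001.
Regulatory Review Extension: +2072 days → 15 August 2007.
Applicant Delay Offset: −385 days → 26 July 2006.

July 26, 2006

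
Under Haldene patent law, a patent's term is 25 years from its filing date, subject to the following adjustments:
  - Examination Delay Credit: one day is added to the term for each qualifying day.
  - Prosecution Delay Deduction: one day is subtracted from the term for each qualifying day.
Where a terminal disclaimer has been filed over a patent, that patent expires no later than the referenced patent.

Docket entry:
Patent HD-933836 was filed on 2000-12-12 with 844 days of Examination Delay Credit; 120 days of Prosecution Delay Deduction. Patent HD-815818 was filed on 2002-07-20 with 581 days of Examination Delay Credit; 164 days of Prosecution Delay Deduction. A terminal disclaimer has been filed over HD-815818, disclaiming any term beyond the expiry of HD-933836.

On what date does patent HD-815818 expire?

December 6, 2027

Natural term of HD-815818:
  Base: filing + 25 years → 20 July 2027.
  Examination Delay Credit: +581 days → 20 February 2029.
  Prosecution Delay Deduction: −164 days → 9 September 2028.
Expiry of referenced patent HD-933836:
  Base: filing + 25 years → 12 December 2025.
  Examination Delay Credit: +844 days → 4 April 2028.
  Prosecution Delay Deduction: −120 days → 6 December 2027.
Terminal disclaimer: HD-815818 expires on the earlier of 9 September 2028 and 6 December 2027.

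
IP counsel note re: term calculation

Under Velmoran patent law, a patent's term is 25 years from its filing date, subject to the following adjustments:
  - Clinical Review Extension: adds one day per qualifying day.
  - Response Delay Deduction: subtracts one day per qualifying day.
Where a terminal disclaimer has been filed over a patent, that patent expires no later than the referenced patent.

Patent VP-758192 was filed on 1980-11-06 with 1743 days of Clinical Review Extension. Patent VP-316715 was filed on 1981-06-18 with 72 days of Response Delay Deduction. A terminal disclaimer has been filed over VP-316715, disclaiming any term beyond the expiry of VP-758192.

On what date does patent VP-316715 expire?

Natural term of VP-316715:
  Base: filing + 25 years → 18 June 2006.
  Response Delay Deduction: −72 days → 7 April 2006.
Expiry of referenced patent VP-758192:
  Base: filing + 25 years → 6 November 2005.
  Clinical Review Extension: +1743 days → 15 August 2010.
Terminal disclaimer: VP-316715 expires on the earlier of 7 April 2006 and 15 August 2010.

2006-04-07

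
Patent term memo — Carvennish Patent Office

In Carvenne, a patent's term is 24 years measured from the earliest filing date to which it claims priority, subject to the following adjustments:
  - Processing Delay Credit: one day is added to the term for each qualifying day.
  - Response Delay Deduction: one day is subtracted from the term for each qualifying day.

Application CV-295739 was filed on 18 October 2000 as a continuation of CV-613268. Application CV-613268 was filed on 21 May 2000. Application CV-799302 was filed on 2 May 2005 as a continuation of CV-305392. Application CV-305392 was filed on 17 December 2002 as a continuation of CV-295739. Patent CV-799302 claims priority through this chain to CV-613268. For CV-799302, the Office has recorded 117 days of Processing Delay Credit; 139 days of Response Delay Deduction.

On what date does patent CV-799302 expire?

Earliest priority filing: 21 May 2000.
Base term: 21 May 2000 + 24 years → 21 May 2024.
Processing Delay Credit: +117 days → 15 September 2024.
Response Delay Deduction: −139 days → 29 April 2024.

2024-04-29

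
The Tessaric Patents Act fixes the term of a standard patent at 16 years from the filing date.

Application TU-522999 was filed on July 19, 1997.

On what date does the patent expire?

Filing date + 16 years → 19 July 2013.

2013-07-19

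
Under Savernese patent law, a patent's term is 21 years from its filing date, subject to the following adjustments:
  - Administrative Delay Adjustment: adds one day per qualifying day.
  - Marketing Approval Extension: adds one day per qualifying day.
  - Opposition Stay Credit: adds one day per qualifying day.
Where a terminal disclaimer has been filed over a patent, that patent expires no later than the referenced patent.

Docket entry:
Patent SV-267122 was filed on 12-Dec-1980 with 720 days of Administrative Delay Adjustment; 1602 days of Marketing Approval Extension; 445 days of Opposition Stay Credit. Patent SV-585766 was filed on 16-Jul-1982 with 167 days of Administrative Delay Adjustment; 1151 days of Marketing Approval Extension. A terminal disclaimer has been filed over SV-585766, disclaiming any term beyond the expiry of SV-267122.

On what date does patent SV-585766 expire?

Natural term of SV-585766:
  Base: filing + 21 years → 16 July 2003.
  Administrative Delay Adjustment: +167 days → 30 December 2003.
  Marketing Approval Extension: +1151 days → 23 February 2007.
Expiry of referenced patent SV-267122:
  Base: filing + 21 years → 12 December 2001.
  Administrative Delay Adjustment: +720 days → 2 December 2003.
  Marketing Approval Extension: +1602 days → 21 April 2008.
  Opposition Stay Credit: +445 days → 10 July 2009.
Terminal disclaimer: SV-585766 expires on the earlier of 23 February 2007 and 10 July 2009.

February 23, 2007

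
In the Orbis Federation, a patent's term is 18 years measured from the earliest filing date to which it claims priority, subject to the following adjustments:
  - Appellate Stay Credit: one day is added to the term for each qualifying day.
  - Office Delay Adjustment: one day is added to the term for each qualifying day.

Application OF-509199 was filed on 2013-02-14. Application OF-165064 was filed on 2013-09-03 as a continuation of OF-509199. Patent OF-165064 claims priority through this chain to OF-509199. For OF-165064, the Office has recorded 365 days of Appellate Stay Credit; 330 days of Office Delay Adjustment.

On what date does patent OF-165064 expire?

Earliest priority filing: 14 February 2013.
Base term: 14 February 2013 + 18 years → 14 February 2031.
Appellate Stay Credit: +365 days → 14 February 2032.
Office Delay Adjustment: +330 days → 9 January 2033.

January 9, 2033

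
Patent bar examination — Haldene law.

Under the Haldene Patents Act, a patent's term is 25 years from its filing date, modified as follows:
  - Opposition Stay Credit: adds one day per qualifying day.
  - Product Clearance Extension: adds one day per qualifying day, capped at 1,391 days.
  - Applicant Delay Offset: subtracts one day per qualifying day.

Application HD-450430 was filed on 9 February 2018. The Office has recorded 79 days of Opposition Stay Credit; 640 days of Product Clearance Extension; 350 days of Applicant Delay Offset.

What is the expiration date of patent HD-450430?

February 13, 2044

Base term: filing date + 25 years → 9 February 2043.
Opposition Stay Credit: +79 days → 29 April 2043.
Product Clearance Extension: 640 days (within the 1391-day cap) → +640 days → 28 January 2045.
Applicant Delay Offset: −350 days → 13 February 2044.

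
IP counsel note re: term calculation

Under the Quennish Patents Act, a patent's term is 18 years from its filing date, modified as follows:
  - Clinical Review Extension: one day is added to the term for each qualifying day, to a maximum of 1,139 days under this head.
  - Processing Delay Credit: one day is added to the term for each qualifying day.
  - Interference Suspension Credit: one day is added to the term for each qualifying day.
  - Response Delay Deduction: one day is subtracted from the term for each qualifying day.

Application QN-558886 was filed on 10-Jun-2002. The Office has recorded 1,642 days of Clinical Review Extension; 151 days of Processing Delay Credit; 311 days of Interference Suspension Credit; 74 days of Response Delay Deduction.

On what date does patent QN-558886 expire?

2024-08-15

Base term: filing date + 18 years → 10 June 2020.
Clinical Review Extension: 1642 days claimed exceeds the 1139-day cap, so +1139 days → 24 July 2023.
Processing Delay Credit: +151 days → 22 December 2023.
Interference Suspension Credit: +311 days → 28 October 2024.
Response Delay Deduction: −74 days → 15 August 2024.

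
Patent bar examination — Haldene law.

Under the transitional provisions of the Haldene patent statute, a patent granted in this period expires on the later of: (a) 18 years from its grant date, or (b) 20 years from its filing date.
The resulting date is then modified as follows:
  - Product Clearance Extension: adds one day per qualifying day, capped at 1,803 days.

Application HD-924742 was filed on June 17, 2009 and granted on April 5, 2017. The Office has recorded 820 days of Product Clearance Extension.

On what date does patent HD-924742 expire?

(a) grant + 18 years → 5 April 2035.
(b) filing + 20 years → 17 June 2029.
Later of the two: 5 April 2035.
Product Clearance Extension: 820 days (within the 1803-day cap) → +820 days → 3 July 2037.

2037-07-03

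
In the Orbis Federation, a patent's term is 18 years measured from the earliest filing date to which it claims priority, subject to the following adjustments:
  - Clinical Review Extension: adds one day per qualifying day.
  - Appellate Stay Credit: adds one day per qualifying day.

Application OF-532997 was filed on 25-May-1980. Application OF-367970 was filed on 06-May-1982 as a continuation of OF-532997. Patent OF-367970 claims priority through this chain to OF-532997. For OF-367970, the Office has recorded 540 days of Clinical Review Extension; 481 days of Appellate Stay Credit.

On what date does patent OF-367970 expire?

Earliest priority filing: 25 May 1980.
Base term: 25 May 1980 + 18 years → 25 May 1998.
Clinical Review Extension: +540 days → 16 November 1999.
Appellate Stay Credit: +481 days → 11 March 2001.

2001-03-11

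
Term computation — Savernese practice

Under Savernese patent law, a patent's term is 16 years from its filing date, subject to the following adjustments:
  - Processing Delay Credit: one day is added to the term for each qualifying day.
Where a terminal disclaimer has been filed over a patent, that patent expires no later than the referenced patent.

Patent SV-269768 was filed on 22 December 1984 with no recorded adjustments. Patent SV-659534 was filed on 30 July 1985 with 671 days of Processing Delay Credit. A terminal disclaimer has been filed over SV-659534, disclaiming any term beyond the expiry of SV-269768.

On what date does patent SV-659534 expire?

Natural term of SV-659534:
  Base: filing + 16 years → 30 July 2001.
  Processing Delay Credit: +671 days → 1 June 2003.
Expiry of referenced patent SV-269768:
  Base: filing + 16 years → 22 December 2000.
Terminal disclaimer: SV-659534 expires on the earlier of 1 June 2003 and 22 December 2000.

December 22, 2000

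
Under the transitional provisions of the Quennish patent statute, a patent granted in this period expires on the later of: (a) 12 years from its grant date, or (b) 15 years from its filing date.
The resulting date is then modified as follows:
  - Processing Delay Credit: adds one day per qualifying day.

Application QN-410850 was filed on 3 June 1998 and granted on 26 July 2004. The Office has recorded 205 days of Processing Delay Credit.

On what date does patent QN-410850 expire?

February 16, 2017

(a) grant + 12 years → 26 July 2016.
(b) filing + 15 years → 3 June 2013.
Later of the two: 26 July 2016.
Processing Delay Credit: +205 days → 16 February 2017.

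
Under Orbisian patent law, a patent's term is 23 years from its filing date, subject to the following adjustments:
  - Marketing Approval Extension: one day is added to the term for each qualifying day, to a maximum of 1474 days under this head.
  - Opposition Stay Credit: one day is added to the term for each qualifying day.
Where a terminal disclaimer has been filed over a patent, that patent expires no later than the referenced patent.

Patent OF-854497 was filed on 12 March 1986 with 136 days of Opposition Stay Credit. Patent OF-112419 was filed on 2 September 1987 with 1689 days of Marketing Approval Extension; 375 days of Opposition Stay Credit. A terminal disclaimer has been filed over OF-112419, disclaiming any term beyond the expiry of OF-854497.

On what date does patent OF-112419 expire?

2009-07-26

Natural term of OF-112419:
  Base: filing + 23 years → 2 September 2010.
  Marketing Approval Extension: 1689 days claimed exceeds the 1474-day cap, so +1474 days → 15 September 2014.
  Opposition Stay Credit: +375 days → 25 September 2015.
Expiry of referenced patent OF-854497:
  Base: filing + 23 years → 12 March 2009.
  Opposition Stay Credit: +136 days → 26 July 2009.
Terminal disclaimer: OF-112419 expires on the earlier of 25 September 2015 and 26 July 2009.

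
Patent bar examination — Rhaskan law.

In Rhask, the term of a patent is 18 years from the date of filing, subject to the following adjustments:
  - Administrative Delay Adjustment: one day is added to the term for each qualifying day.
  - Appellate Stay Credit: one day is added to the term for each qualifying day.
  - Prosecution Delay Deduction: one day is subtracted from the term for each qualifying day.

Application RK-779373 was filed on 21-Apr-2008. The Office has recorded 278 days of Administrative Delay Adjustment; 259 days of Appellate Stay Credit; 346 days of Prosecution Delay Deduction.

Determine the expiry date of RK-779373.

October 29, 2026

Base term: filing date + 18 years → 21 April 2026.
Administrative Delay Adjustment: +278 days → 24 January 2027.
Appellate Stay Credit: +259 days → 10 October 2027.
Prosecution Delay Deduction: −346 days → 29 October 2026.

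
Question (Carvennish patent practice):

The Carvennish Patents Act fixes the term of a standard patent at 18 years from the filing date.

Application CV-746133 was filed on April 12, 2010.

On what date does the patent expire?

Filing date + 18 years → 12 April 2028.

2028-04-12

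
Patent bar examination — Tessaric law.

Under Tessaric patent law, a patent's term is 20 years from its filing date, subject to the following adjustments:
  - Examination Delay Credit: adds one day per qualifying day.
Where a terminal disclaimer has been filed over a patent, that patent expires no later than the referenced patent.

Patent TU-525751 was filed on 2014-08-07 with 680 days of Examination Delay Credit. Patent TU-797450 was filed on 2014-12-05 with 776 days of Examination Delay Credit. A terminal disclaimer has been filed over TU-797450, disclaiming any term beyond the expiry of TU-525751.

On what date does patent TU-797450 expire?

June 17, 2036

Natural term of TU-797450:
  Base: filing + 20 years → 5 December 2034.
  Examination Delay Credit: +776 days → 19 January 2037.
Expiry of referenced patent TU-525751:
  Base: filing + 20 years → 7 August 2034.
  Examination Delay Credit: +680 days → 17 June 2036.
Terminal disclaimer: TU-797450 expires on the earlier of 19 January 2037 and 17 June 2036.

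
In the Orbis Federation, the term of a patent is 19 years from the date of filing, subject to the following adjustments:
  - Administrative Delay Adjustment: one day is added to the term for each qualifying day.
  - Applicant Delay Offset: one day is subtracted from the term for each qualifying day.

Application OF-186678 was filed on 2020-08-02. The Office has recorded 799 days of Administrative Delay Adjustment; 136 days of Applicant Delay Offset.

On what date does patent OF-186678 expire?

2041-05-26

Base term: filing date + 19 years → 2 August 2039.
Administrative Delay Adjustment: +799 days → 9 October 2041.
Applicant Delay Offset: −136 days → 26 May 2041.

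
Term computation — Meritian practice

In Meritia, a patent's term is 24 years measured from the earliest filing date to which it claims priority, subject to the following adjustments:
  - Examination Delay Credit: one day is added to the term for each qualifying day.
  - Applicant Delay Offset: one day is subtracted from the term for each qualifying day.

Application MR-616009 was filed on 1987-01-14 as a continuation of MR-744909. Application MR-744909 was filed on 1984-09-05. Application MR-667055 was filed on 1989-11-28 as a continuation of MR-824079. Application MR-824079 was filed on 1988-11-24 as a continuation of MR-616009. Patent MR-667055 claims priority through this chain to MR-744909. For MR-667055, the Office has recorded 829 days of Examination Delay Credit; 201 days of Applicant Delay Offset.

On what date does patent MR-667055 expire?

Earliest priority filing: 5 September 1984.
Base term: 5 September 1984 + 24 years → 5 September 2008.
Examination Delay Credit: +829 days → 13 December 2010.
Applicant Delay Offset: −201 days → 26 May 2010.

2010-05-26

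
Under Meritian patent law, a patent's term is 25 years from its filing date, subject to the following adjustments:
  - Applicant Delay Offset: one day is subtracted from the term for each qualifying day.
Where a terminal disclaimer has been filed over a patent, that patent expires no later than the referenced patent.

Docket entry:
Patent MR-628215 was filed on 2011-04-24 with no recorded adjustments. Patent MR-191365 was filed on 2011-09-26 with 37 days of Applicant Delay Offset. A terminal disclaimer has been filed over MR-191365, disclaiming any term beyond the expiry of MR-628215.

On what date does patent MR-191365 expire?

Natural term of MR-191365:
  Base: filing + 25 years → 26 September 2036.
  Applicant Delay Offset: −37 days → 20 August 2036.
Expiry of referenced patent MR-628215:
  Base: filing + 25 years → 24 April 2036.
Terminal disclaimer: MR-191365 expires on the earlier of 20 August 2036 and 24 April 2036.

2036-04-24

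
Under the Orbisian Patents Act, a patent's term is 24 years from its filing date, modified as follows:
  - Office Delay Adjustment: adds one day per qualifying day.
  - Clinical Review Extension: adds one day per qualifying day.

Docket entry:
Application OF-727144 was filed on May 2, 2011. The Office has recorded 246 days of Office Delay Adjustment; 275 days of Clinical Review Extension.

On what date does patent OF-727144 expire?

Base term: filing date + 24 years → 2 May 2035.
Office Delay Adjustment: +246 days → 3 January 2036.
Clinical Review Extension: +275 days → 4 October 2036.

October 4, 2036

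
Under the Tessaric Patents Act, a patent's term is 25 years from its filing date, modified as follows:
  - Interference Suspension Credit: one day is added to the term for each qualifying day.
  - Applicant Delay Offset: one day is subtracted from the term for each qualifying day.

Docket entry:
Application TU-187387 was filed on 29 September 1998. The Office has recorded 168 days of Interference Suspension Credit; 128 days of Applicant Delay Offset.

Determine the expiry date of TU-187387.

Base term: filing date + 25 years → 29 September 2023.
Interference Suspension Credit: +168 days → 15 March 2024.
Applicant Delay Offset: −128 days → 8 November 2023.

2023-11-08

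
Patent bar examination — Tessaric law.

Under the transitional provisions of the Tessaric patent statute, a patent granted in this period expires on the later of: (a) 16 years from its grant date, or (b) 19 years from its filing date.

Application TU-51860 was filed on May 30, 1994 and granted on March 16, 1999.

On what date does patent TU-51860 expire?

March 16, 2015

(a) grant + 16 years → 16 March 2015.
(b) filing + 19 years → 30 May 2013.
Later of the two: 16 March 2015.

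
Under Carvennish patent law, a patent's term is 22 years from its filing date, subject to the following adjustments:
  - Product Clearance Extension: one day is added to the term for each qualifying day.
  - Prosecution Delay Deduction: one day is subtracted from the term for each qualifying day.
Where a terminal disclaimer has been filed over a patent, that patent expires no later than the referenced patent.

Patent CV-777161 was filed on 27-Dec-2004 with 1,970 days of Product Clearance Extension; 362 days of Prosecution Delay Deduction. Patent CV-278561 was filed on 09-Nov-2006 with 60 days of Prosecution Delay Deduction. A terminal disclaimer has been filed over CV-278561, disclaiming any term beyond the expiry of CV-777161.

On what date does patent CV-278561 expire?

September 10, 2028

Natural term of CV-278561:
  Base: filing + 22 years → 9 November 2028.
  Prosecution Delay Deduction: −60 days → 10 September 2028.
Expiry of referenced patent CV-777161:
  Base: filing + 22 years → 27 December 2026.
  Product Clearance Extension: +1970 days → 19 May 2032.
  Prosecution Delay Deduction: −362 days → 23 May 2031.
Terminal disclaimer: CV-278561 expires on the earlier of 10 September 2028 and 23 May 2031.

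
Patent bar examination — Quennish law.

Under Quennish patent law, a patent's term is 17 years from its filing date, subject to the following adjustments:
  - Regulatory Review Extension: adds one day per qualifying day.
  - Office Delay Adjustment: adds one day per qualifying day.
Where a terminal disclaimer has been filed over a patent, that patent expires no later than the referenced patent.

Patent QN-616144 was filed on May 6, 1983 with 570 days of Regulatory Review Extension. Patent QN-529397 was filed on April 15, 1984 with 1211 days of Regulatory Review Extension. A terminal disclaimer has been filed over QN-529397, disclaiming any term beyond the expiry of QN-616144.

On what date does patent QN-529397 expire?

November 27, 2001

Natural term of QN-529397:
  Base: filing + 17 years → 15 April 2001.
  Regulatory Review Extension: +1211 days → 8 August 2004.
Expiry of referenced patent QN-616144:
  Base: filing + 17 years → 6 May 2000.
  Regulatory Review Extension: +570 days → 27 November 2001.
Terminal disclaimer: QN-529397 expires on the earlier of 8 August 2004 and 27 November 2001.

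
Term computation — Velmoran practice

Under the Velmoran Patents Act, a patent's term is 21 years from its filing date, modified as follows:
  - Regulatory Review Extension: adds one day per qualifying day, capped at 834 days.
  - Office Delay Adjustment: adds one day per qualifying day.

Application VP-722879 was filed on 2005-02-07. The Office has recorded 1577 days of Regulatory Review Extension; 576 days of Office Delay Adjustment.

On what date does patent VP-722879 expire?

2029-12-18

Base term: filing date + 21 years → 7 February 2026.
Regulatory Review Extension: 1577 days claimed exceeds the 834-day cap, so +834 days → 21 May 2028.
Office Delay Adjustment: +576 days → 18 December 2029.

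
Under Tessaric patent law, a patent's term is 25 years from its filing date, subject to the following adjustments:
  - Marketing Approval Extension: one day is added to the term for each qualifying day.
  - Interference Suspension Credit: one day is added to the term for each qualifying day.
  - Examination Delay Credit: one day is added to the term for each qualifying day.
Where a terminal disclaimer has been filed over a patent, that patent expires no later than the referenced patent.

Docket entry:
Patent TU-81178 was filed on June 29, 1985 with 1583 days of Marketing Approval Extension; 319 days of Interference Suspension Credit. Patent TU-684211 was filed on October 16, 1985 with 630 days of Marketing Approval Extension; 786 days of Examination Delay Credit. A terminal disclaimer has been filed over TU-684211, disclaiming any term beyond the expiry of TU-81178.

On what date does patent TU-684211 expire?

Natural term of TU-684211:
  Base: filing + 25 years → 16 October 2010.
  Marketing Approval Extension: +630 days → 7 July 2012.
  Examination Delay Credit: +786 days → 1 September 2014.
Expiry of referenced patent TU-81178:
  Base: filing + 25 years → 29 June 2010.
  Marketing Approval Extension: +1583 days → 29 October 2014.
  Interference Suspension Credit: +319 days → 13 September 2015.
Terminal disclaimer: TU-684211 expires on the earlier of 1 September 2014 and 13 September 2015.

2014-09-01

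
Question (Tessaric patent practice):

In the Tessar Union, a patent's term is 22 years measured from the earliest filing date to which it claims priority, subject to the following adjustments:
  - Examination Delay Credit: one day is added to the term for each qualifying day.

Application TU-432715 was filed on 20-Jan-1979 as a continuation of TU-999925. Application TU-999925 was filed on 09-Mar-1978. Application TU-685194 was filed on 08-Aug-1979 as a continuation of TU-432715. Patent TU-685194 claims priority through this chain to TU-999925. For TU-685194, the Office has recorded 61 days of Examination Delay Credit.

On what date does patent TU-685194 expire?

Earliest priority filing: 9 March 1978.
Base term: 9 March 1978 + 22 years → 9 March 2000.
Examination Delay Credit: +61 days → 9 May 2000.

2000-05-09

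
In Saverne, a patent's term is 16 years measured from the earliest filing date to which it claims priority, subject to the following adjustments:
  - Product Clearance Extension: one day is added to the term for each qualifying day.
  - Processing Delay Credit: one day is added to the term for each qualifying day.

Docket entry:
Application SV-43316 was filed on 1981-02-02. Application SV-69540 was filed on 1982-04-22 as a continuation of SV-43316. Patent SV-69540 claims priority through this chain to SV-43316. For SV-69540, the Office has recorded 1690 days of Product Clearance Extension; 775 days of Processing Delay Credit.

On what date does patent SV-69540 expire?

November 3, 2003

Earliest priority filing: 2 February 1981.
Base term: 2 February 1981 + 16 years → 2 February 1997.
Product Clearance Extension: +1690 days → 19 September 2001.
Processing Delay Credit: +775 days → 3 November 2003.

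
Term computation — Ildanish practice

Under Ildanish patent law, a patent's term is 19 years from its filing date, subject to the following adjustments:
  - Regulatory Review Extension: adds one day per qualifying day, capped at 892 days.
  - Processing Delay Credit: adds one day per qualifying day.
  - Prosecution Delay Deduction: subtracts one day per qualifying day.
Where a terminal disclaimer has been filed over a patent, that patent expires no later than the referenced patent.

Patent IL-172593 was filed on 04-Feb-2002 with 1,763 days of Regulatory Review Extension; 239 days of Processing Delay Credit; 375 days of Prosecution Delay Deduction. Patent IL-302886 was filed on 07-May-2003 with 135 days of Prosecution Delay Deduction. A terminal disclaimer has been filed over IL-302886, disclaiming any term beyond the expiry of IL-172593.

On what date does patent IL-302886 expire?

December 23, 2021

Natural term of IL-302886:
  Base: filing + 19 years → 7 May 2022.
  Prosecution Delay Deduction: −135 days → 23 December 2021.
Expiry of referenced patent IL-172593:
  Base: filing + 19 years → 4 February 2021.
  Regulatory Review Extension: 1763 days claimed exceeds the 892-day cap, so +892 days → 16 July 2023.
  Processing Delay Credit: +239 days → 11 March 2024.
  Prosecution Delay Deduction: −375 days → 2 March 2023.
Terminal disclaimer: IL-302886 expires on the earlier of 23 December 2021 and 2 March 2023.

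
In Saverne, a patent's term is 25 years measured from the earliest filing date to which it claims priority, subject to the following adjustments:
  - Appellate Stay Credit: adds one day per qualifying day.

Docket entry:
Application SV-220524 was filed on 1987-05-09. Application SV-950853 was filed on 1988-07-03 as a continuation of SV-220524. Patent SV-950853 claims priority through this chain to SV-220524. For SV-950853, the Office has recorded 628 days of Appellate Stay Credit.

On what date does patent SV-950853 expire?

2014-01-27

Earliest priority filing: 9 May 1987.
Base term: 9 May 1987 + 25 years → 9 May 2012.
Appellate Stay Credit: +628 days → 27 January 2014.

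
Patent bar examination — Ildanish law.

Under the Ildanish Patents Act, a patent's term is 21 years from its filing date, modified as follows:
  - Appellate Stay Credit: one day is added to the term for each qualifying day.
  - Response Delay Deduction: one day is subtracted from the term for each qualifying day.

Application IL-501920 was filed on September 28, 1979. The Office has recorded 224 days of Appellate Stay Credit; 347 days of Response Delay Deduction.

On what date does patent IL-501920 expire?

May 28, 2000

Base term: filing date + 21 years → 28 September 2000.
Appellate Stay Credit: +224 days → 10 May 2001.
Response Delay Deduction: −347 days → 28 May 2000.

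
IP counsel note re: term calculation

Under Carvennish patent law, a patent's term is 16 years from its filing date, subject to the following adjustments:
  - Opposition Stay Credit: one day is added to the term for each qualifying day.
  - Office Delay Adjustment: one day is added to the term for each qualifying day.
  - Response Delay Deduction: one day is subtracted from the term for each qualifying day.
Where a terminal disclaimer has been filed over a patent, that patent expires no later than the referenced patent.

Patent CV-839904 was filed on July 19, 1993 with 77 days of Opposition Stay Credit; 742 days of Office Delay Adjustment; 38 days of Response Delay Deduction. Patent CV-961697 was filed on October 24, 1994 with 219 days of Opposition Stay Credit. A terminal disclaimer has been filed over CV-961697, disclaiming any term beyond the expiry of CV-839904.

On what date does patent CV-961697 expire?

May 31, 2011

Natural term of CV-961697:
  Base: filing + 16 years → 24 October 2010.
  Opposition Stay Credit: +219 days → 31 May 2011.
Expiry of referenced patent CV-839904:
  Base: filing + 16 years → 19 July 2009.
  Opposition Stay Credit: +77 days → 4 October 2009.
  Office Delay Adjustment: +742 days → 16 October 2011.
  Response Delay Deduction: −38 days → 8 September 2011.
Terminal disclaimer: CV-961697 expires on the earlier of 31 May 2011 and 8 September 2011.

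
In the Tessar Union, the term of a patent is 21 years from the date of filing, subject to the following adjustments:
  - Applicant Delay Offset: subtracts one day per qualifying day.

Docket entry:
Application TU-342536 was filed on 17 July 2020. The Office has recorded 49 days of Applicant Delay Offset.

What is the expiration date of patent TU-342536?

May 29, 2041

Base term: filing date + 21 years → 17 July 2041.
Applicant Delay Offset: −49 days → 29 May 2041.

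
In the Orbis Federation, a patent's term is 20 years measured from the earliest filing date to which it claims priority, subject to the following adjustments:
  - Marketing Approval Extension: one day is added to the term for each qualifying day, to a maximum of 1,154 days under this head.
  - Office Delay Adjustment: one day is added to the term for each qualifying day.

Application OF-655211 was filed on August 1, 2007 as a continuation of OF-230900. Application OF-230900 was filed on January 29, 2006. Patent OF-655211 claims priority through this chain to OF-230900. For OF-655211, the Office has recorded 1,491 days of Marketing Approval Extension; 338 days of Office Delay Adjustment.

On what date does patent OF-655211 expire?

2030-03-01

Earliest priority filing: 29 January 2006.
Base term: 29 January 2006 + 20 years → 29 January 2026.
Marketing Approval Extension: 1491 days claimed exceeds the 1154-day cap, so +1154 days → 28 March 2029.
Office Delay Adjustment: +338 days → 1 March 2030.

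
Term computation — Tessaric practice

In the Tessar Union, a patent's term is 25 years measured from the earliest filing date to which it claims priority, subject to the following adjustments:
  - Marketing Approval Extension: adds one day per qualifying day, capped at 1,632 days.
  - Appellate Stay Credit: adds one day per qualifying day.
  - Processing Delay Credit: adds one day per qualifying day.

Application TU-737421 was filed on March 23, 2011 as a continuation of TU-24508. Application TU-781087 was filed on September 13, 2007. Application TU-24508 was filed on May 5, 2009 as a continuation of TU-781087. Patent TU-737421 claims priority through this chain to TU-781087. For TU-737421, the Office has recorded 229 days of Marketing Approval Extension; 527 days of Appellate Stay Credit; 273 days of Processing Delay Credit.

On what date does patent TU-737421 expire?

Earliest priority filing: 13 September 2007.
Base term: 13 September 2007 + 25 years → 13 September 2032.
Marketing Approval Extension: 229 days (within the 1632-day cap) → +229 days → 30 April 2033.
Appellate Stay Credit: +527 days → 9 October 2034.
Processing Delay Credit: +273 days → 9 July 2035.

July 9, 2035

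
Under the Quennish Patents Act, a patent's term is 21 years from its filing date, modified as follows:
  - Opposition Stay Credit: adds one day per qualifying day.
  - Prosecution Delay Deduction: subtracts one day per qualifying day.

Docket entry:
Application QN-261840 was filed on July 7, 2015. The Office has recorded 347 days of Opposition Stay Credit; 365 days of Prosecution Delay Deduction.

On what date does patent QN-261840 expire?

Base term: filing date + 21 years → 7 July 2036.
Opposition Stay Credit: +347 days → 19 June 2037.
Prosecution Delay Deduction: −365 days → 19 June 2036.

June 19, 2036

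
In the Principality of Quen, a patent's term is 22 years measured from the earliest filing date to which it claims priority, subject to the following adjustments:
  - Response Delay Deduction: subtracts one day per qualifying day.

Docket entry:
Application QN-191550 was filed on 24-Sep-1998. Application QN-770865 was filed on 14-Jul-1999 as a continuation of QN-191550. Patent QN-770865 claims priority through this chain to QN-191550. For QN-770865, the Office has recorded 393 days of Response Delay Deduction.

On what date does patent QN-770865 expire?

2019-08-28

Earliest priority filing: 24 September 1998.
Base term: 24 September 1998 + 22 years → 24 September 2020.
Response Delay Deduction: −393 days → 28 August 2019.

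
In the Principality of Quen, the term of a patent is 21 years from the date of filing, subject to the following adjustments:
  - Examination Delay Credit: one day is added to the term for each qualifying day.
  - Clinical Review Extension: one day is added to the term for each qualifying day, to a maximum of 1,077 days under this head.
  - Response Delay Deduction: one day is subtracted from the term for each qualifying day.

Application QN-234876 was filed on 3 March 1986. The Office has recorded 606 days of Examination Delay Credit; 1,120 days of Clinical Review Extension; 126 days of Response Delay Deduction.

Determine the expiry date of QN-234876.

Base term: filing date + 21 years → 3 March 2007.
Examination Delay Credit: +606 days → 29 October 2008.
Clinical Review Extension: 1120 days claimed exceeds the 1077-day cap, so +1077 days → 11 October 2011.
Response Delay Deduction: −126 days → 7 June 2011.

June 7, 2011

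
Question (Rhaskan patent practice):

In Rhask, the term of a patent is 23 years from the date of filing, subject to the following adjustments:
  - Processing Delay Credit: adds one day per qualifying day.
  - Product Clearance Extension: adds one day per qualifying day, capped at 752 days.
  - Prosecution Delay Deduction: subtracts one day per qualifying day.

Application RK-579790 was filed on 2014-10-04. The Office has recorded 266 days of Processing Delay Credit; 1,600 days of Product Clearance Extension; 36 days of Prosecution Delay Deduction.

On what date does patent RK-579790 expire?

June 12, 2040

Base term: filing date + 23 years → 4 October 2037.
Processing Delay Credit: +266 days → 27 June 2038.
Product Clearance Extension: 1600 days claimed exceeds the 752-day cap, so +752 days → 18 July 2040.
Prosecution Delay Deduction: −36 days → 12 June 2040.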